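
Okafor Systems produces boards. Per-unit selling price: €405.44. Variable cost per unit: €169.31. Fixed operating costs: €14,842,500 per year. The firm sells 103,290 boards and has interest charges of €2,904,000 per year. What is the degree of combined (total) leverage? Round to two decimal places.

3.67

Contribution at this volume is 103,290 × €236.13 = €24,389,867.70.
EBIT = €24,389,867.70 − €14,842,500 = €9,547,367.70. Interest = €2,904,000.00, so EBIT − I = €6,643,367.70.
DCL = contribution ÷ (EBIT − I) = €24,389,867.70 ÷ €6,643,367.70 = 3.6713.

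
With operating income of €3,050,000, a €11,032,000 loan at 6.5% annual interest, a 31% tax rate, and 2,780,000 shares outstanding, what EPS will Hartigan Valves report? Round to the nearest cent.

Interest = €717,080.00, so EBT = €3,050,000 − €717,080.00 = €2,332,920.00.
After tax at 31%: net income = €2,332,920.00 × 0.69 = €1,609,714.80.
Per share: €1,609,714.80 / 2,780,000 shares = €0.58.

€0.58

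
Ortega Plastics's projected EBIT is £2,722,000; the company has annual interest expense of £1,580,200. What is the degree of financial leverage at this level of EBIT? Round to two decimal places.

2.38

Interest = £1,580,200.00.
DFL = EBIT ÷ (EBIT − I) = £2,722,000 ÷ (£2,722,000 − £1,580,200.00) = £2,722,000 ÷ £1,141,800.00 = 2.3840.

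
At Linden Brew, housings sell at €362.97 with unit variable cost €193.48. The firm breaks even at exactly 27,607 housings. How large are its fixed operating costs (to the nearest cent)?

€4,679,110.43

Each unit contributes €362.97 − €193.48 = €169.49.
Fixed costs = break-even units × CM = 27,607 × €169.49 = €4,679,110.43.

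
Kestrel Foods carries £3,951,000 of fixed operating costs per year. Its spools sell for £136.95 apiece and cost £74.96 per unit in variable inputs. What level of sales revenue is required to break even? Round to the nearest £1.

£8,728,657

Contribution margin per unit = £136.95 − £74.96 = £61.99, a CM ratio of £61.99 ÷ £136.95 = 0.4526.
Break-even revenue = fixed costs × price ÷ CM = £3,951,000 × £136.95 ÷ £61.99 = £8,728,657.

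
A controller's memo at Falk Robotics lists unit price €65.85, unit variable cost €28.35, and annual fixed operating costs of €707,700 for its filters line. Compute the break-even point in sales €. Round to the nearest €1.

€1,242,721

CM per unit = €65.85 − €28.35 = €37.50; CM ratio = €37.50 / €65.85 = 0.5695.
Break-even revenue = fixed costs × price ÷ CM = €707,700 × €65.85 ÷ €37.50 = €1,242,721.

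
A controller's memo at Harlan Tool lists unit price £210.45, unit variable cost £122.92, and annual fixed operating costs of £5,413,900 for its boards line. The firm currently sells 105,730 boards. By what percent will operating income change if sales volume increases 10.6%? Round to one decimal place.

At 105,730 units, contribution = 105,730 × £87.53 = £9,254,546.90.
EBIT = £9,254,546.90 − £5,413,900 = £3,840,646.90.
So DOL = total CM / EBIT = £9,254,546.90 / £3,840,646.90 = 2.4096.
%ΔEBIT = DOL × %ΔSales = 2.4096 × +10.6% = +25.5%.

+25.5%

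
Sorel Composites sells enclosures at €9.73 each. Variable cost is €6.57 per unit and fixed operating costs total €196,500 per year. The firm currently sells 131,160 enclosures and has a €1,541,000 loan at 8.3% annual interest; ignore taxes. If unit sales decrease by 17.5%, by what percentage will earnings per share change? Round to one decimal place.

Contribution at this volume is 131,160 × €3.16 = €414,465.60.
Subtracting fixed costs: EBIT = €414,465.60 − €196,500 = €217,965.60.
Interest = €127,903.00, so EBIT − I = €90,062.60.
Degree of combined leverage = contribution ÷ (EBIT − I) = €414,465.60 ÷ €90,062.60 = 4.6020.
EPS therefore changes by 4.6020 × (-17.5%) = -80.5%.

-80.5%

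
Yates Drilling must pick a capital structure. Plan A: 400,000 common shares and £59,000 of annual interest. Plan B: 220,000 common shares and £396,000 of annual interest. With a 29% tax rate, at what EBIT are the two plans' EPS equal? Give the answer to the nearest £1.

At indifference, (EBIT − 59,000)(1 − t)/400,000 = (EBIT − 396,000)(1 − t)/220,000.
Cancelling (1 − t) and cross-multiplying: 220,000·(EBIT − 59,000) = 400,000·(EBIT − 396,000).
Solving, EBIT = (396,000·400,000 − 59,000·220,000) / (400,000 − 220,000) = 145,420,000,000 / 180,000 = 807,888.89.

£807,889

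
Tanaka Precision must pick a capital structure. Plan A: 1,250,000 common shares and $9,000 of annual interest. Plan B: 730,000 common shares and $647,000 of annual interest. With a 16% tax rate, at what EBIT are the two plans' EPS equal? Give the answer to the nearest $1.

$1,542,654

At indifference, (EBIT − 9,000)(1 − t)/1,250,000 = (EBIT − 647,000)(1 − t)/730,000.
Cancelling (1 − t) and cross-multiplying: 730,000·(EBIT − 9,000) = 1,250,000·(EBIT − 647,000).
Solving, EBIT = (647,000·1,250,000 − 9,000·730,000) / (1,250,000 − 730,000) = 802,180,000,000 / 520,000 = 1,542,653.85.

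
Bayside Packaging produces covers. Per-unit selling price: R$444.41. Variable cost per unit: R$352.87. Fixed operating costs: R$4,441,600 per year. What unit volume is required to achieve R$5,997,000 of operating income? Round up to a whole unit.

114,034 covers

Each unit contributes R$444.41 − R$352.87 = R$91.54.
Units = (FC + target) / CM = (R$4,441,600 + R$5,997,000) / R$91.54 = 114,033.21, so 114,034 covers.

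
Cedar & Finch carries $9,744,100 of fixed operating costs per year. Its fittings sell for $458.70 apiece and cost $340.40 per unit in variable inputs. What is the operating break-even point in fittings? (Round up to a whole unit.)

82,368 fittings

Unit CM = price − variable cost = $458.70 − $340.40 = $118.30.
Break-even Q = $9,744,100 / $118.30 = 82,367.71 → 82,368 fittings.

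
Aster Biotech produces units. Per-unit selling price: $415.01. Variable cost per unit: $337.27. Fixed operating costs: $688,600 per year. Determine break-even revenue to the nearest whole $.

CM per unit = $415.01 − $337.27 = $77.74; CM ratio = $77.74 / $415.01 = 0.1873.
Break-even revenue = fixed costs × price ÷ CM = $688,600 × $415.01 ÷ $77.74 = $3,676,047.

$3,676,047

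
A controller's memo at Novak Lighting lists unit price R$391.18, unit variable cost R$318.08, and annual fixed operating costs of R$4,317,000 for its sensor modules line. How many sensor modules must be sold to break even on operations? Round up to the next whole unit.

59,057 sensor modules

Each unit contributes R$391.18 − R$318.08 = R$73.10.
Units to break even: R$4,317,000 ÷ R$73.10 = 59,056.09, rounded up to 59,057.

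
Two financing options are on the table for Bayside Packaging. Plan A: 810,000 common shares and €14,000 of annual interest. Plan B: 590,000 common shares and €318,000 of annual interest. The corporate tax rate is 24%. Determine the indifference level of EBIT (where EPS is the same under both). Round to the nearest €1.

Set EPS_A = EPS_B: (EBIT − €14,000)(1 − 0.24) ÷ 810,000 = (EBIT − €318,000)(1 − 0.24) ÷ 590,000.
The (1 − t) factor cancels: (EBIT − 14,000) × 590,000 = (EBIT − 318,000) × 810,000.
Solving, EBIT = (318,000·810,000 − 14,000·590,000) / (810,000 − 590,000) = 249,320,000,000 / 220,000 = 1,133,272.73.

€1,133,273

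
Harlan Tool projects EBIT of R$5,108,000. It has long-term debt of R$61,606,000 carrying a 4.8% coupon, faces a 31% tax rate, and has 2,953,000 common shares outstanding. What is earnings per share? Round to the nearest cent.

R$0.50

Interest = R$2,957,088.00, so EBT = R$5,108,000 − R$2,957,088.00 = R$2,150,912.00.
After tax at 31%: net income = R$2,150,912.00 × 0.69 = R$1,484,129.28.
Per share: R$1,484,129.28 / 2,953,000 shares = R$0.50.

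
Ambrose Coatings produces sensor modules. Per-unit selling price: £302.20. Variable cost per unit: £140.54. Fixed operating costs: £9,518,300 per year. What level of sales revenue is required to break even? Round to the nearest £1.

£17,793,086

Contribution margin per unit = £302.20 − £140.54 = £161.66, a CM ratio of £161.66 ÷ £302.20 = 0.5349.
Break-even revenue = fixed costs × price ÷ CM = £9,518,300 × £302.20 ÷ £161.66 = £17,793,086.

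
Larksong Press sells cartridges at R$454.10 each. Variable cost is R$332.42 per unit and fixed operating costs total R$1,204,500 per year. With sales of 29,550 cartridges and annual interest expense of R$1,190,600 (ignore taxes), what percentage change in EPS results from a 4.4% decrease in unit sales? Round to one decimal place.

Contribution at this volume is 29,550 × R$121.68 = R$3,595,644.00.
EBIT = R$3,595,644.00 − R$1,204,500 = R$2,391,144.00.
Interest = R$1,190,600.00, so EBIT − I = R$1,200,544.00.
DCL = total CM / (EBIT − I) = R$3,595,644.00 / R$1,200,544.00 = 2.9950.
%ΔEPS = DCL × %ΔSales = 2.9950 × -4.4% = -13.2%.

-13.2%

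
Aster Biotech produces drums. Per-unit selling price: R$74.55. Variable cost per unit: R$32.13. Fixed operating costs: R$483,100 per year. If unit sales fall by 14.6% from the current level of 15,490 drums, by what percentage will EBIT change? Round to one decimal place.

At 15,490 units, contribution = 15,490 × R$42.42 = R$657,085.80.
Subtracting fixed costs: EBIT = R$657,085.80 − R$483,100 = R$173,985.80.
Degree of operating leverage = R$657,085.80 / R$173,985.80 = 3.7767.
So EBIT moves 3.7767 × (-14.6%) = -55.1%.

-55.1%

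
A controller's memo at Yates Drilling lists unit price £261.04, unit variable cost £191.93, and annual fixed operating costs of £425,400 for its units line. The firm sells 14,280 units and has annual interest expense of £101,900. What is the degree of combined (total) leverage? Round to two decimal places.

Total contribution margin = 14,280 × £69.11 = £986,890.80.
Subtracting fixed costs: EBIT = £986,890.80 − £425,400 = £561,490.80. Interest = £101,900.00.
DOL = £986,890.80 ÷ £561,490.80 = 1.7576; DFL = £561,490.80 ÷ £459,590.80 = 1.2217.
Combined leverage = 1.7576 × 1.2217 = 2.1473.

2.15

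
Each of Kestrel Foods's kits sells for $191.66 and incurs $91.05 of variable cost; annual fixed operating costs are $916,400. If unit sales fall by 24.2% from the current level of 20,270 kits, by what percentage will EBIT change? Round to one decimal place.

Contribution at this volume is 20,270 × $100.61 = $2,039,364.70.
EBIT = $2,039,364.70 − $916,400 = $1,122,964.70.
So DOL = total CM / EBIT = $2,039,364.70 / $1,122,964.70 = 1.8161.
Operating income changes by 1.8161 × -24.2% = -43.9%.

-43.9%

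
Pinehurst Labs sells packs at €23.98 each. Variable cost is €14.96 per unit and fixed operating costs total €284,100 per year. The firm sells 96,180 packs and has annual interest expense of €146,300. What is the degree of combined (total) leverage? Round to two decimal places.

1.98

Total contribution margin = 96,180 × €9.02 = €867,543.60.
Subtracting fixed costs: EBIT = €867,543.60 − €284,100 = €583,443.60. Interest = €146,300.00.
DOL = €867,543.60 ÷ €583,443.60 = 1.4869; DFL = €583,443.60 ÷ €437,143.60 = 1.3347.
DCL = DOL × DFL = 1.4869 × 1.3347 = 1.9846.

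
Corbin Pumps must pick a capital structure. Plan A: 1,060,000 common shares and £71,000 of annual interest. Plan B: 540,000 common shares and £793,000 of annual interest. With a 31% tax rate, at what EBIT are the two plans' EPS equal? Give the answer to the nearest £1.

At indifference, (EBIT − 71,000)(1 − t)/1,060,000 = (EBIT − 793,000)(1 − t)/540,000.
Cancelling (1 − t) and cross-multiplying: 540,000·(EBIT − 71,000) = 1,060,000·(EBIT − 793,000).
EBIT × (1,060,000 − 540,000) = 793,000 × 1,060,000 − 71,000 × 540,000 = 802,240,000,000, so EBIT = 802,240,000,000 ÷ 520,000 = 1,542,769.23.

£1,542,769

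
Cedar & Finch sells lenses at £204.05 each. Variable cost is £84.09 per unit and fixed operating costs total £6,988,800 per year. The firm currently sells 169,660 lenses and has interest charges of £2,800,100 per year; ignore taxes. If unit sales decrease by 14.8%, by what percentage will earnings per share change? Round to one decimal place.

-28.5%

At 169,660 units, contribution = 169,660 × £119.96 = £20,352,413.60.
Operating income = contribution − fixed costs = £20,352,413.60 − £6,988,800 = £13,363,613.60.
After interest of £2,800,100.00, pre-tax earnings = £10,563,513.60.
DCL = total CM / (EBIT − I) = £20,352,413.60 / £10,563,513.60 = 1.9267.
%ΔEPS = DCL × %ΔSales = 1.9267 × -14.8% = -28.5%.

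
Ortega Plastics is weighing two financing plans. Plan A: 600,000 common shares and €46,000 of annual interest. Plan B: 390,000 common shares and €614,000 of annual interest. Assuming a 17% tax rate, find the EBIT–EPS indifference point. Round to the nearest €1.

Set EPS_A = EPS_B: (EBIT − €46,000)(1 − 0.17) ÷ 600,000 = (EBIT − €614,000)(1 − 0.17) ÷ 390,000.
The (1 − t) factor cancels: (EBIT − 46,000) × 390,000 = (EBIT − 614,000) × 600,000.
EBIT × (600,000 − 390,000) = 614,000 × 600,000 − 46,000 × 390,000 = 350,460,000,000, so EBIT = 350,460,000,000 ÷ 210,000 = 1,668,857.14.

€1,668,857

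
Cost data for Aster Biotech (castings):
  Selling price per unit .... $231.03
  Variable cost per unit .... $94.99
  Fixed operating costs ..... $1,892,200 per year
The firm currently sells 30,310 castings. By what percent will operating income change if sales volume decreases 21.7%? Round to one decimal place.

Contribution at this volume is 30,310 × $136.04 = $4,123,372.40.
Operating income = contribution − fixed costs = $4,123,372.40 − $1,892,200 = $2,231,172.40.
DOL = contribution ÷ EBIT = $4,123,372.40 ÷ $2,231,172.40 = 1.8481.
So EBIT moves 1.8481 × (-21.7%) = -40.1%.

-40.1%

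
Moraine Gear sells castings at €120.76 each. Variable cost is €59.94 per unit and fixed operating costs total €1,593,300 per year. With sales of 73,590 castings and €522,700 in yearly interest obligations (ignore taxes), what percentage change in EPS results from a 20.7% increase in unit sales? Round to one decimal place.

+39.3%

Total contribution margin = 73,590 × €60.82 = €4,475,743.80.
Subtracting fixed costs: EBIT = €4,475,743.80 − €1,593,300 = €2,882,443.80.
After interest of €522,700.00, pre-tax earnings = €2,359,743.80.
DCL = total CM / (EBIT − I) = €4,475,743.80 / €2,359,743.80 = 1.8967.
%ΔEPS = DCL × %ΔSales = 1.8967 × +20.7% = +39.3%.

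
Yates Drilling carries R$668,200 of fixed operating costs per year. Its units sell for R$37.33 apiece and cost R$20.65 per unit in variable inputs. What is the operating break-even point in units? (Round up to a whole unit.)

Each unit contributes R$37.33 − R$20.65 = R$16.68.
Break-even Q = R$668,200 / R$16.68 = 40,059.95 → 40,060 units.

40,060 units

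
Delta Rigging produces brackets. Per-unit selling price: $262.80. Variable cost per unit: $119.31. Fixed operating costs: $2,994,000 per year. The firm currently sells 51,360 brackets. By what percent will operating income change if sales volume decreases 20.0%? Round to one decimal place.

-33.7%

Contribution at this volume is 51,360 × $143.49 = $7,369,646.40.
Subtracting fixed costs: EBIT = $7,369,646.40 − $2,994,000 = $4,375,646.40.
So DOL = total CM / EBIT = $7,369,646.40 / $4,375,646.40 = 1.6842.
Operating income changes by 1.6842 × -20.0% = -33.7%.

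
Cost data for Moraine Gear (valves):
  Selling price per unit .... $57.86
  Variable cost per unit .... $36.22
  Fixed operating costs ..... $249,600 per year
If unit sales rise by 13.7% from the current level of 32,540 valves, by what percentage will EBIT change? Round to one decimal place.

+21.2%

Contribution at this volume is 32,540 × $21.64 = $704,165.60.
Operating income = contribution − fixed costs = $704,165.60 − $249,600 = $454,565.60.
DOL = contribution ÷ EBIT = $704,165.60 ÷ $454,565.60 = 1.5491.
%ΔEBIT = DOL × %ΔSales = 1.5491 × +13.7% = +21.2%.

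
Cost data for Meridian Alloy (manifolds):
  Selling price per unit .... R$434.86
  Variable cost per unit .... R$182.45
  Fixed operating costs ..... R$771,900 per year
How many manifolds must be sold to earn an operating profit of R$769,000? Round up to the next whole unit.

6,105 manifolds

Contribution margin per unit = R$434.86 − R$182.45 = R$252.41.
Need Q such that Q × R$252.41 − R$771,900 = R$769,000, i.e. Q = R$1,540,900 / R$252.41 = 6,104.75 → 6,105.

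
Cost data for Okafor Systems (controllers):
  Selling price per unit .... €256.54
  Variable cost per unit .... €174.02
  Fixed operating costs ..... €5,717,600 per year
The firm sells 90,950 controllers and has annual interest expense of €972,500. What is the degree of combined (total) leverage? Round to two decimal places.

At 90,950 units, contribution = 90,950 × €82.52 = €7,505,194.00.
EBIT = €7,505,194.00 − €5,717,600 = €1,787,594.00. Interest = €972,500.00, so EBIT − I = €815,094.00.
Degree of total leverage = total CM / (EBIT − interest) = €7,505,194.00 / €815,094.00 = 9.2078.

9.21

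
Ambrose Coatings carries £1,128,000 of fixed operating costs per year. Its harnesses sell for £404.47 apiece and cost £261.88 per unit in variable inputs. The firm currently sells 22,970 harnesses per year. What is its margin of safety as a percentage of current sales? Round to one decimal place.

65.6%

Unit CM = price − variable cost = £404.47 − £261.88 = £142.59. Break-even units = £1,128,000 ÷ £142.59 = 7,910.79; break-even revenue = 7,910.79 × £404.47 = £3,199,678.52.
Current sales = 22,970 × £404.47 = £9,290,675.90.
Margin of safety = (£9,290,675.90 − £3,199,678.52) ÷ £9,290,675.90 = 65.6%.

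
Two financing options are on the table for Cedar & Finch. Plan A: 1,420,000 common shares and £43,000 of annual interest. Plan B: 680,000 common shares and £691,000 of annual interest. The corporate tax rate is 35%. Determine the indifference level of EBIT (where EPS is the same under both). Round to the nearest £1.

£1,286,459

At indifference, (EBIT − 43,000)(1 − t)/1,420,000 = (EBIT − 691,000)(1 − t)/680,000.
Cancelling (1 − t) and cross-multiplying: 680,000·(EBIT − 43,000) = 1,420,000·(EBIT − 691,000).
Solving, EBIT = (691,000·1,420,000 − 43,000·680,000) / (1,420,000 − 680,000) = 951,980,000,000 / 740,000 = 1,286,459.46.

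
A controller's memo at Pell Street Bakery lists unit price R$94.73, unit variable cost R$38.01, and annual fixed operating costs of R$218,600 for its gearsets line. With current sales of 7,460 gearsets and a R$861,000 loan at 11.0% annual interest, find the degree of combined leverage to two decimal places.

3.85

Contribution at this volume is 7,460 × R$56.72 = R$423,131.20.
Operating income = contribution − fixed costs = R$423,131.20 − R$218,600 = R$204,531.20. Interest = R$94,710.00, so EBIT − I = R$109,821.20.
Degree of total leverage = total CM / (EBIT − interest) = R$423,131.20 / R$109,821.20 = 3.8529.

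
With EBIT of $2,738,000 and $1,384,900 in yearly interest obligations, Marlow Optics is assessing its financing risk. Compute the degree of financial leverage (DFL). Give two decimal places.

Interest = $1,384,900.00.
Degree of financial leverage = EBIT / (EBIT − interest) = $2,738,000 / $1,353,100.00 = 2.0235.

2.02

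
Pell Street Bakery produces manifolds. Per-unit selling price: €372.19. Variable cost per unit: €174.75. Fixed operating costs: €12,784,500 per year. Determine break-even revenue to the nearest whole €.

Contribution margin per unit = €372.19 − €174.75 = €197.44, a CM ratio of €197.44 ÷ €372.19 = 0.5305.
Break-even sales = FC ÷ CM ratio = €12,784,500 × €372.19 / €197.44 = €24,099,793.

€24,099,793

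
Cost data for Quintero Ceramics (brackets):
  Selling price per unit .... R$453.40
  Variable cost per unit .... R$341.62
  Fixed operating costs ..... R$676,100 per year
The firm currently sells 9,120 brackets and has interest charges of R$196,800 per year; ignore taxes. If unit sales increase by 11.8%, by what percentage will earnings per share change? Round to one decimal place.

Contribution at this volume is 9,120 × R$111.78 = R$1,019,433.60.
EBIT = R$1,019,433.60 − R$676,100 = R$343,333.60.
Interest = R$196,800.00, so EBIT − I = R$146,533.60.
Degree of combined leverage = contribution ÷ (EBIT − I) = R$1,019,433.60 ÷ R$146,533.60 = 6.9570.
%ΔEPS = DCL × %ΔSales = 6.9570 × +11.8% = +82.1%.

+82.1%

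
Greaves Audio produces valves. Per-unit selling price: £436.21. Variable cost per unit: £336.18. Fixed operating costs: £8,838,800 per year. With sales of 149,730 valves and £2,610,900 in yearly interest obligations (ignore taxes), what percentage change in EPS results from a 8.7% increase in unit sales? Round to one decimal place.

At 149,730 units, contribution = 149,730 × £100.03 = £14,977,491.90.
Subtracting fixed costs: EBIT = £14,977,491.90 − £8,838,800 = £6,138,691.90.
After interest of £2,610,900.00, pre-tax earnings = £3,527,791.90.
Degree of combined leverage = contribution ÷ (EBIT − I) = £14,977,491.90 ÷ £3,527,791.90 = 4.2456.
%ΔEPS = DCL × %ΔSales = 4.2456 × +8.7% = +36.9%.

+36.9%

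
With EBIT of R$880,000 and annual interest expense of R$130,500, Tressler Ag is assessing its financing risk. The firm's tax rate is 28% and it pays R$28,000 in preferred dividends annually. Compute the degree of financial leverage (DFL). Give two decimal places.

1.24

Annual interest charges come to R$130,500.00.
Preferred dividends grossed up pre-tax: R$28,000 / (1 − 0.28) = R$38,888.89.
DFL = EBIT ÷ [EBIT − I − D_p/(1−t)] = R$880,000 ÷ [R$880,000 − R$130,500.00 − R$38,888.89] = R$880,000 ÷ R$710,611.11 = 1.2384.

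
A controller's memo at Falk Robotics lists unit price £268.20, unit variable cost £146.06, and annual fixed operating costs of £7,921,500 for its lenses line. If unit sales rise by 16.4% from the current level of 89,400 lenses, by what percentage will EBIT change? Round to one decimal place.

At 89,400 units, contribution = 89,400 × £122.14 = £10,919,316.00.
EBIT = £10,919,316.00 − £7,921,500 = £2,997,816.00.
Degree of operating leverage = £10,919,316.00 / £2,997,816.00 = 3.6424.
Operating income changes by 3.6424 × +16.4% = +59.7%.

+59.7%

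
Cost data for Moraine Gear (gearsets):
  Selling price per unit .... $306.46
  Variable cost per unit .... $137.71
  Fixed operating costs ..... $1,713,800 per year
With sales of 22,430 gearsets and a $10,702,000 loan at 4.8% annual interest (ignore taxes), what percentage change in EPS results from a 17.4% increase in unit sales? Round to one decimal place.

+42.3%

Contribution at this volume is 22,430 × $168.75 = $3,785,062.50.
Operating income = contribution − fixed costs = $3,785,062.50 − $1,713,800 = $2,071,262.50.
After interest of $513,696.00, pre-tax earnings = $1,557,566.50.
DCL = total CM / (EBIT − I) = $3,785,062.50 / $1,557,566.50 = 2.4301.
EPS therefore changes by 2.4301 × (+17.4%) = +42.3%.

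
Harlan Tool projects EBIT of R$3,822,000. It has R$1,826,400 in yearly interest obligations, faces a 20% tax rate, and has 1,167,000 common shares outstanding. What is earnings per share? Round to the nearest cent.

R$1.37

Interest = R$1,826,400.00, so EBT = R$3,822,000 − R$1,826,400.00 = R$1,995,600.00.
After tax at 20%: net income = R$1,995,600.00 × 0.80 = R$1,596,480.00.
EPS = R$1,596,480.00 ÷ 1,167,000 = R$1.37.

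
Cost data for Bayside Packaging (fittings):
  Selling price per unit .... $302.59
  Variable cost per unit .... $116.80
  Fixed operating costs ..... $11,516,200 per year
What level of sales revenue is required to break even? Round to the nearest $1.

$18,756,052

CM per unit = $302.59 − $116.80 = $185.79; CM ratio = $185.79 / $302.59 = 0.6140.
Break-even revenue = fixed costs × price ÷ CM = $11,516,200 × $302.59 ÷ $185.79 = $18,756,052.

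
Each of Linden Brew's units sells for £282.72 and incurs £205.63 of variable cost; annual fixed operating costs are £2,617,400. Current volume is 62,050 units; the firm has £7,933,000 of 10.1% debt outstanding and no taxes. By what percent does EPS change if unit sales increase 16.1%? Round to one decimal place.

Total contribution margin = 62,050 × £77.09 = £4,783,434.50.
Subtracting fixed costs: EBIT = £4,783,434.50 − £2,617,400 = £2,166,034.50.
After interest of £801,233.00, pre-tax earnings = £1,364,801.50.
Degree of combined leverage = contribution ÷ (EBIT − I) = £4,783,434.50 ÷ £1,364,801.50 = 3.5049.
EPS therefore changes by 3.5049 × (+16.1%) = +56.4%.

+56.4%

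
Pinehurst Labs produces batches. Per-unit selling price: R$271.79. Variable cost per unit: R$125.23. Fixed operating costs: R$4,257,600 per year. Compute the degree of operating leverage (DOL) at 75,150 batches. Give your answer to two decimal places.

At 75,150 units, contribution = 75,150 × R$146.56 = R$11,013,984.00.
Subtracting fixed costs: EBIT = R$11,013,984.00 − R$4,257,600 = R$6,756,384.00.
DOL = contribution ÷ EBIT = R$11,013,984.00 ÷ R$6,756,384.00 = 1.6302.

1.63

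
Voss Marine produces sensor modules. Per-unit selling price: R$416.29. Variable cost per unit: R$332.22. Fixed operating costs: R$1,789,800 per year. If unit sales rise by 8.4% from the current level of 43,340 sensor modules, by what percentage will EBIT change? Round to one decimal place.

Total contribution margin = 43,340 × R$84.07 = R$3,643,593.80.
Operating income = contribution − fixed costs = R$3,643,593.80 − R$1,789,800 = R$1,853,793.80.
Degree of operating leverage = R$3,643,593.80 / R$1,853,793.80 = 1.9655.
Operating income changes by 1.9655 × +8.4% = +16.5%.

+16.5%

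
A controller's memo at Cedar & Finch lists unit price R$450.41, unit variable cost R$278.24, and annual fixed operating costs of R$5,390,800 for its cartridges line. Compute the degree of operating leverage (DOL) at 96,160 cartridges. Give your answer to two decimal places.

At 96,160 units, contribution = 96,160 × R$172.17 = R$16,555,867.20.
Operating income = contribution − fixed costs = R$16,555,867.20 − R$5,390,800 = R$11,165,067.20.
So DOL = total CM / EBIT = R$16,555,867.20 / R$11,165,067.20 = 1.4828.

1.48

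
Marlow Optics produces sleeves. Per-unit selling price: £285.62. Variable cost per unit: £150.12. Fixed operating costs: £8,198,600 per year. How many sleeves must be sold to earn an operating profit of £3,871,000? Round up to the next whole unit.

Each unit contributes £285.62 − £150.12 = £135.50.
Units = (FC + target) / CM = (£8,198,600 + £3,871,000) / £135.50 = 89,074.54, so 89,075 sleeves.

89,075 sleeves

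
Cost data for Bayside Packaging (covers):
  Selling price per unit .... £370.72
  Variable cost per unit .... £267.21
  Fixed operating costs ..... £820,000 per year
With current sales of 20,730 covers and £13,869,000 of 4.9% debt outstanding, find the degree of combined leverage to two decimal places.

Total contribution margin = 20,730 × £103.51 = £2,145,762.30.
Operating income = contribution − fixed costs = £2,145,762.30 − £820,000 = £1,325,762.30. Interest = £679,581.00.
DOL = £2,145,762.30 ÷ £1,325,762.30 = 1.6185; DFL = £1,325,762.30 ÷ £646,181.30 = 2.0517.
Combined leverage = 1.6185 × 2.0517 = 3.3207.

3.32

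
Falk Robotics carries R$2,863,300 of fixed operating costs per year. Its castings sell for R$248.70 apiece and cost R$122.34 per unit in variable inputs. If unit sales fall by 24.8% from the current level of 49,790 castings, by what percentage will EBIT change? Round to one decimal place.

At 49,790 units, contribution = 49,790 × R$126.36 = R$6,291,464.40.
Subtracting fixed costs: EBIT = R$6,291,464.40 − R$2,863,300 = R$3,428,164.40.
DOL = contribution ÷ EBIT = R$6,291,464.40 ÷ R$3,428,164.40 = 1.8352.
So EBIT moves 1.8352 × (-24.8%) = -45.5%.

-45.5%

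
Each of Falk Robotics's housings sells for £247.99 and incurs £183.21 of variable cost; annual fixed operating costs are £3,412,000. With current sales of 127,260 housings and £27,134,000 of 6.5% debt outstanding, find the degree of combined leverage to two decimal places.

At 127,260 units, contribution = 127,260 × £64.78 = £8,243,902.80.
Operating income = contribution − fixed costs = £8,243,902.80 − £3,412,000 = £4,831,902.80. Interest = £1,763,710.00, so EBIT − I = £3,068,192.80.
DCL = contribution ÷ (EBIT − I) = £8,243,902.80 ÷ £3,068,192.80 = 2.6869.

2.69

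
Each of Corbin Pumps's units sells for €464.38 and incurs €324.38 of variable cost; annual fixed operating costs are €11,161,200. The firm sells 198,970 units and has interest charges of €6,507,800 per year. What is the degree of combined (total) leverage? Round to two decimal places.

2.73

Contribution at this volume is 198,970 × €140.00 = €27,855,800.00.
Subtracting fixed costs: EBIT = €27,855,800.00 − €11,161,200 = €16,694,600.00. Interest = €6,507,800.00, so EBIT − I = €10,186,800.00.
Degree of total leverage = total CM / (EBIT − interest) = €27,855,800.00 / €10,186,800.00 = 2.7345.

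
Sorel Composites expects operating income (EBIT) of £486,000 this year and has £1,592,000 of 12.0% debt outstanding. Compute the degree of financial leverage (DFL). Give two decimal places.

Annual interest charges come to £191,040.00.
Degree of financial leverage = EBIT / (EBIT − interest) = £486,000 / £294,960.00 = 1.6477.

1.65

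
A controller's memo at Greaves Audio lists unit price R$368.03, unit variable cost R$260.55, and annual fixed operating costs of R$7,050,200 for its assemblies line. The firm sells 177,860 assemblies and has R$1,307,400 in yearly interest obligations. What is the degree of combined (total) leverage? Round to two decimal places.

1.78

Contribution at this volume is 177,860 × R$107.48 = R$19,116,392.80.
EBIT = R$19,116,392.80 − R$7,050,200 = R$12,066,192.80. Interest = R$1,307,400.00.
DOL = R$19,116,392.80 ÷ R$12,066,192.80 = 1.5843; DFL = R$12,066,192.80 ÷ R$10,758,792.80 = 1.1215.
Combined leverage = 1.5843 × 1.1215 = 1.7768.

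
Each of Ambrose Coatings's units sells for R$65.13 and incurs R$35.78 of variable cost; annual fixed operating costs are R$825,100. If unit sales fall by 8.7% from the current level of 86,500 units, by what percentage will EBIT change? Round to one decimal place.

-12.9%

At 86,500 units, contribution = 86,500 × R$29.35 = R$2,538,775.00.
Subtracting fixed costs: EBIT = R$2,538,775.00 − R$825,100 = R$1,713,675.00.
DOL = contribution ÷ EBIT = R$2,538,775.00 ÷ R$1,713,675.00 = 1.4815.
So EBIT moves 1.4815 × (-8.7%) = -12.9%.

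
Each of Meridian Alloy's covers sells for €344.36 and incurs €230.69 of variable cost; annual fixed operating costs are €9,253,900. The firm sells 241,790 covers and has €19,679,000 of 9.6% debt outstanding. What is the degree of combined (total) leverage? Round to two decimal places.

1.68

Total contribution margin = 241,790 × €113.67 = €27,484,269.30.
EBIT = €27,484,269.30 − €9,253,900 = €18,230,369.30. Interest = €1,889,184.00, so EBIT − I = €16,341,185.30.
Degree of total leverage = total CM / (EBIT − interest) = €27,484,269.30 / €16,341,185.30 = 1.6819.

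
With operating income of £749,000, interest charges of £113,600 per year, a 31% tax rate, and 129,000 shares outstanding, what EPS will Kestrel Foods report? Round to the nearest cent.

Interest = £113,600.00, so EBT = £749,000 − £113,600.00 = £635,400.00.
Net income = £635,400.00 × (1 − 0.31) = £438,426.00.
Per share: £438,426.00 / 129,000 shares = £3.40.

£3.40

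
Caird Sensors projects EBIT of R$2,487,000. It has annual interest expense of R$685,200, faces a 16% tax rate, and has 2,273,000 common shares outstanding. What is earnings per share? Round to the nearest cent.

R$0.67

Interest = R$685,200.00, so EBT = R$2,487,000 − R$685,200.00 = R$1,801,800.00.
Net income = R$1,801,800.00 × (1 − 0.16) = R$1,513,512.00.
EPS = R$1,513,512.00 ÷ 2,273,000 = R$0.67.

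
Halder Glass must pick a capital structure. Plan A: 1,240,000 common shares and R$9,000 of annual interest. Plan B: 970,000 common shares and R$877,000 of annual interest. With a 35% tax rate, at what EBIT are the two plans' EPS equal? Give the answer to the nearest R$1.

R$3,995,370

At indifference, (EBIT − 9,000)(1 − t)/1,240,000 = (EBIT − 877,000)(1 − t)/970,000.
The (1 − t) factor cancels: (EBIT − 9,000) × 970,000 = (EBIT − 877,000) × 1,240,000.
EBIT × (1,240,000 − 970,000) = 877,000 × 1,240,000 − 9,000 × 970,000 = 1,078,750,000,000, so EBIT = 1,078,750,000,000 ÷ 270,000 = 3,995,370.37.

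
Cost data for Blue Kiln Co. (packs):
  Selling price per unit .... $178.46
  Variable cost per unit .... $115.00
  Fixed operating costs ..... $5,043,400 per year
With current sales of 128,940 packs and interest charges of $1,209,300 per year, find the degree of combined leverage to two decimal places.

4.24

Contribution at this volume is 128,940 × $63.46 = $8,182,532.40.
Subtracting fixed costs: EBIT = $8,182,532.40 − $5,043,400 = $3,139,132.40. Interest = $1,209,300.00.
DOL = $8,182,532.40 ÷ $3,139,132.40 = 2.6066; DFL = $3,139,132.40 ÷ $1,929,832.40 = 1.6266.
Combined leverage = 2.6066 × 1.6266 = 4.2399.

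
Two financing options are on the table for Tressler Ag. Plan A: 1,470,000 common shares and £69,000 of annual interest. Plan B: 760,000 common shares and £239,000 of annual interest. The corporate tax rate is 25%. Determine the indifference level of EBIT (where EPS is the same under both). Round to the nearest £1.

Set EPS_A = EPS_B: (EBIT − £69,000)(1 − 0.25) ÷ 1,470,000 = (EBIT − £239,000)(1 − 0.25) ÷ 760,000.
Cancelling (1 − t) and cross-multiplying: 760,000·(EBIT − 69,000) = 1,470,000·(EBIT − 239,000).
Solving, EBIT = (239,000·1,470,000 − 69,000·760,000) / (1,470,000 − 760,000) = 298,890,000,000 / 710,000 = 420,971.83.

£420,972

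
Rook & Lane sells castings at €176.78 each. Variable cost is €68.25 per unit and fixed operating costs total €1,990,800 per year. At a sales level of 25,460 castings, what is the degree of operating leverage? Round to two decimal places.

3.58

Total contribution margin = 25,460 × €108.53 = €2,763,173.80.
Subtracting fixed costs: EBIT = €2,763,173.80 − €1,990,800 = €772,373.80.
Degree of operating leverage = €2,763,173.80 / €772,373.80 = 3.5775.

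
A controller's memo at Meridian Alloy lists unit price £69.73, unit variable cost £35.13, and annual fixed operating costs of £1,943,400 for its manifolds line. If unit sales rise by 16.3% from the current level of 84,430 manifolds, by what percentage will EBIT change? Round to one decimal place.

+48.7%

Contribution at this volume is 84,430 × £34.60 = £2,921,278.00.
EBIT = £2,921,278.00 − £1,943,400 = £977,878.00.
DOL = contribution ÷ EBIT = £2,921,278.00 ÷ £977,878.00 = 2.9874.
So EBIT moves 2.9874 × (+16.3%) = +48.7%.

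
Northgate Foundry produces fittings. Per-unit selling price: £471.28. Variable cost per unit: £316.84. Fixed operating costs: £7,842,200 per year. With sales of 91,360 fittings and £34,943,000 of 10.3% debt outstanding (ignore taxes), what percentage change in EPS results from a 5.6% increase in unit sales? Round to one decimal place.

At 91,360 units, contribution = 91,360 × £154.44 = £14,109,638.40.
EBIT = £14,109,638.40 − £7,842,200 = £6,267,438.40.
After interest of £3,599,129.00, pre-tax earnings = £2,668,309.40.
DCL = total CM / (EBIT − I) = £14,109,638.40 / £2,668,309.40 = 5.2879.
%ΔEPS = DCL × %ΔSales = 5.2879 × +5.6% = +29.6%.

+29.6%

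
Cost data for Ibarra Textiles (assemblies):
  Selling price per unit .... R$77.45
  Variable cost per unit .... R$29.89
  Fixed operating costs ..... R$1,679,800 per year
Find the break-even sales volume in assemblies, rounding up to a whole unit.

35,320 assemblies

Unit CM = price − variable cost = R$77.45 − R$29.89 = R$47.56.
Break-even Q = R$1,679,800 / R$47.56 = 35,319.60 → 35,320 assemblies.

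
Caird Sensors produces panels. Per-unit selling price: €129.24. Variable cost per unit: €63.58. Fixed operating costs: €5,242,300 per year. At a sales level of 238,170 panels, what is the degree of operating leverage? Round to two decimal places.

1.50

At 238,170 units, contribution = 238,170 × €65.66 = €15,638,242.20.
EBIT = €15,638,242.20 − €5,242,300 = €10,395,942.20.
So DOL = total CM / EBIT = €15,638,242.20 / €10,395,942.20 = 1.5043.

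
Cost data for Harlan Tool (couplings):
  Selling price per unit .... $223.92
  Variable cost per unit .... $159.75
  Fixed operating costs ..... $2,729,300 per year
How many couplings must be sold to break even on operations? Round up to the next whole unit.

42,533 couplings

Each unit contributes $223.92 − $159.75 = $64.17.
Units to break even: $2,729,300 ÷ $64.17 = 42,532.34, rounded up to 42,533.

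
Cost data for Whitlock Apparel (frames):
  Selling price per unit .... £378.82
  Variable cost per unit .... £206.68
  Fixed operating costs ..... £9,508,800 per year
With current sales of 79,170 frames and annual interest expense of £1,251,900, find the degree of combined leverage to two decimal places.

At 79,170 units, contribution = 79,170 × £172.14 = £13,628,323.80.
Operating income = contribution − fixed costs = £13,628,323.80 − £9,508,800 = £4,119,523.80. Interest = £1,251,900.00, so EBIT − I = £2,867,623.80.
DCL = contribution ÷ (EBIT − I) = £13,628,323.80 ÷ £2,867,623.80 = 4.7525.

4.75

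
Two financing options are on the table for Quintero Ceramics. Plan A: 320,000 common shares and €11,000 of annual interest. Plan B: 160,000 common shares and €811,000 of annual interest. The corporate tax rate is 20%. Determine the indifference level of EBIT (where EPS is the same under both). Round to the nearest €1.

At indifference, (EBIT − 11,000)(1 − t)/320,000 = (EBIT − 811,000)(1 − t)/160,000.
Cancelling (1 − t) and cross-multiplying: 160,000·(EBIT − 11,000) = 320,000·(EBIT − 811,000).
Solving, EBIT = (811,000·320,000 − 11,000·160,000) / (320,000 − 160,000) = 257,760,000,000 / 160,000 = 1,611,000.00.

€1,611,000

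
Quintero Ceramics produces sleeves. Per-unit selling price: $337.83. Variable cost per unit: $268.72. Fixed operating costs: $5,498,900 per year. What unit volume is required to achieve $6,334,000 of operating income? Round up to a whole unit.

Unit CM = price − variable cost = $337.83 − $268.72 = $69.11.
Required volume = (fixed costs + target profit) ÷ CM = ($5,498,900 + $6,334,000) ÷ $69.11 = 171,218.35, so 171,219 sleeves.

171,219 sleeves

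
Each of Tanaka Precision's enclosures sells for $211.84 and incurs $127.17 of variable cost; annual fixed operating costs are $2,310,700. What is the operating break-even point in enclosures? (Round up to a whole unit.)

27,291 enclosures

Unit CM = price − variable cost = $211.84 − $127.17 = $84.67.
Break-even Q = $2,310,700 / $84.67 = 27,290.66 → 27,291 enclosures.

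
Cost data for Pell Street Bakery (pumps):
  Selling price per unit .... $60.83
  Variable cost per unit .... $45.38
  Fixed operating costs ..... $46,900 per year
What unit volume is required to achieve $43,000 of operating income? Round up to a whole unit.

Contribution margin per unit = $60.83 − $45.38 = $15.45.
Units = (FC + target) / CM = ($46,900 + $43,000) / $15.45 = 5,818.77, so 5,819 pumps.

5,819 pumps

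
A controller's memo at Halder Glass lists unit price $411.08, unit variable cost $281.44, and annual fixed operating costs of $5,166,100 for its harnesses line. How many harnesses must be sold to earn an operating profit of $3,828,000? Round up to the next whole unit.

Contribution margin per unit = $411.08 − $281.44 = $129.64.
Need Q such that Q × $129.64 − $5,166,100 = $3,828,000, i.e. Q = $8,994,100 / $129.64 = 69,377.51 → 69,378.

69,378 harnesses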